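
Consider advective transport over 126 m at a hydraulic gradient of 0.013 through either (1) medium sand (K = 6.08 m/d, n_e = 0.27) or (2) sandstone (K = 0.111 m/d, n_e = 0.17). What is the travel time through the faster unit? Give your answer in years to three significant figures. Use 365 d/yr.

Unit 1 (medium sand): v = 6.08×0.013/0.27 = 0.2927 m/d, t = 126/0.2927 = 430.4 d
Unit 2 (sandstone): v = 0.111×0.013/0.17 = 0.008488 m/d, t = 126/0.008488 = 14840 d
Faster: 430.4 d / 365 = 1.18 yr

1.18 years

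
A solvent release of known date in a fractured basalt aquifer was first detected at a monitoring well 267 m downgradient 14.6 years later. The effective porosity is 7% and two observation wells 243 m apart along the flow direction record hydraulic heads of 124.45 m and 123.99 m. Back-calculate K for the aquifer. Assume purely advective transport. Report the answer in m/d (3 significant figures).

Hydraulic gradient i = (124.45 − 123.99) / 243 = 0.46 / 243 = 0.001893
t = 14.6 years = 5329 d
v = L / t = 267 / 5329 = 0.05010 m/d
K = v · n / i = 0.05010 × 0.07 / 0.001893 = 1.85 m/d

1.85 m/d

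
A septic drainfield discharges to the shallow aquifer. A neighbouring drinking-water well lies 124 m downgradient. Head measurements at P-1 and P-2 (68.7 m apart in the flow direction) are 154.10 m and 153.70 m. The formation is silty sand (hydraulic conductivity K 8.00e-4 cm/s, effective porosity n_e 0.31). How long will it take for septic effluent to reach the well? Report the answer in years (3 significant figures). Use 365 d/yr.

26.2 years

Hydraulic gradient i = (154.10 − 153.70) / 68.7 = 0.40 / 68.7 = 0.005822
K = 8.00e-4 cm/s × 864 = 0.6912 m/d
Darcy flux q = K·i = 0.6912 × 0.005822 = 0.004024 m/d
Seepage velocity v = q / n = 0.004024 / 0.31 = 0.01298 m/d
t = L / v = 124 / 0.01298 = 9552 d
   = 9552 / 365 = 26.2 yr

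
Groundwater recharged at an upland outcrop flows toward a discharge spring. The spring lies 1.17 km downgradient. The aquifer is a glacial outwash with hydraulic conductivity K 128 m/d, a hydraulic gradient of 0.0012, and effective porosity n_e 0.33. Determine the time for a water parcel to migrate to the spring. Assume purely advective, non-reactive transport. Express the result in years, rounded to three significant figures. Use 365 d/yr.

Darcy flux q = K·i = 128 × 0.0012 = 0.1536 m/d
v = Ki/n = 128·0.0012/0.33 = 0.4655 m/d
L = 1.17 km = 1170 m
t = L / v = 1170 / 0.4655 = 2514 d
   = 2514 / 365 = 6.89 yr

6.89 years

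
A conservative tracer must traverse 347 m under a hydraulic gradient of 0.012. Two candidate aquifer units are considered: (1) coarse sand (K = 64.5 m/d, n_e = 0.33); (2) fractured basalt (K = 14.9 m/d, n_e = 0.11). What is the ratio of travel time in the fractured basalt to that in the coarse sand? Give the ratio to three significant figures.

1.44

Unit 1 (coarse sand): v = 64.5×0.012/0.33 = 2.345 m/d, t = 347/2.345 = 147.9 d
Unit 2 (fractured basalt): v = 14.9×0.012/0.11 = 1.625 m/d, t = 347/1.625 = 213.5 d
t(fractured basalt) / t(coarse sand) = 213.5/147.9 = 1.44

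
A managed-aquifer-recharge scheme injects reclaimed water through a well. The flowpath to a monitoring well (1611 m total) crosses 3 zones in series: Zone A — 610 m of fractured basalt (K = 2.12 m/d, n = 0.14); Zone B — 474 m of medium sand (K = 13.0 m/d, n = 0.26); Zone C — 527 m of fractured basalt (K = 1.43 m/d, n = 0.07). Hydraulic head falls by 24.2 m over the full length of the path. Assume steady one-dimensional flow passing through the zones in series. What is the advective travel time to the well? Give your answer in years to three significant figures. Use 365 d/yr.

19.3 years

Steady 1-D flow in series ⇒ the Darcy flux q is identical in every zone and the zone head losses add (resistances L/K in series).
Σ(L/K) = 610/2.12 + 474/13.0 + 527/1.43 = 287.7 + 36.46 + 368.5 = 692.7 d
q = ΔH / Σ(L/K) = 24.2 / 692.7 = 0.03493 m/d (same in every zone)
Zone A: v = q/n = 0.03493/0.14 = 0.2495 m/d → t_A = 610/0.2495 = 2445 d
Zone B: v = q/n = 0.03493/0.26 = 0.1344 m/d → t_B = 474/0.1344 = 3528 d
Zone C: v = q/n = 0.03493/0.07 = 0.4991 m/d → t_C = 527/0.4991 = 1056 d
Total t = 2445 + 3528 + 1056 = 7028 d
   = 7028 / 365 = 19.3 yr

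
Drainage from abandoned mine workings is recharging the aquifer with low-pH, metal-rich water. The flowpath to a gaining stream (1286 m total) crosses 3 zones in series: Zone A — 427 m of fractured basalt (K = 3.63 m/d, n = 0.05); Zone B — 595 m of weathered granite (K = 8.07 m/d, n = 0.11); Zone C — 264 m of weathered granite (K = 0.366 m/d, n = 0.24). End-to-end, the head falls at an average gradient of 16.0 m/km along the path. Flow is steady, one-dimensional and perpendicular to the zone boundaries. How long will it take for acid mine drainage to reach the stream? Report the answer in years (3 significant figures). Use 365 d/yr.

Continuity: the same q passes through each zone, so ΔH = q·Σ(L_j/K_j) — the zones act as resistances in series.
Σ(L/K) = 427/3.63 + 595/8.07 + 264/0.366 = 117.6 + 73.73 + 721.3 = 912.7 d
K_eq = L_total / Σ(L/K) = 1286 / 912.7 = 1.409 m/d
q = K_eq · i = 1.409 × 0.016 = 0.02254 m/d (same in every zone)
Zone A: v = q/n = 0.02254/0.05 = 0.4509 m/d → t_A = 427/0.4509 = 947.0 d
Zone B: v = q/n = 0.02254/0.11 = 0.2050 m/d → t_B = 595/0.2050 = 2903 d
Zone C: v = q/n = 0.02254/0.24 = 0.09394 m/d → t_C = 264/0.09394 = 2810 d
Total t = 947.0 + 2903 + 2810 = 6661 d
   = 6661 / 365 = 18.2 yr

18.2 years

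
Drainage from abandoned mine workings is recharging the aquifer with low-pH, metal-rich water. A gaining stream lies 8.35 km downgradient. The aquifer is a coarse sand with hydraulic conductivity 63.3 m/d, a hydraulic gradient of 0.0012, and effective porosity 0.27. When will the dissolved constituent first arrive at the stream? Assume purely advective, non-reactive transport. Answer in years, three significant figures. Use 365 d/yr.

Darcy flux q = K·i = 63.3 × 0.0012 = 0.07596 m/d
v = Ki/n = 63.3·0.0012/0.27 = 0.2813 m/d
L = 8.35 km = 8350 m
t = L / v = 8350 / 0.2813 = 29680 d
   = 29680 / 365 = 81.3 yr

81.3 years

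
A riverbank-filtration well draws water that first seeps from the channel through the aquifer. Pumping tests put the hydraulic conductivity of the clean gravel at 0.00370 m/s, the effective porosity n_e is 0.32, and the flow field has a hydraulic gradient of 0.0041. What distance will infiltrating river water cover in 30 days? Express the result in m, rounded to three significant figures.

123 m

K = 0.00370 m/s × 86400 s/d = 319.7 m/d
Darcy flux q = K·i = 319.7 × 0.0041 = 1.311 m/d
Seepage velocity v = q / n = 1.311 / 0.32 = 4.096 m/d
L = v × T = 4.096 × 30 = 122.9 m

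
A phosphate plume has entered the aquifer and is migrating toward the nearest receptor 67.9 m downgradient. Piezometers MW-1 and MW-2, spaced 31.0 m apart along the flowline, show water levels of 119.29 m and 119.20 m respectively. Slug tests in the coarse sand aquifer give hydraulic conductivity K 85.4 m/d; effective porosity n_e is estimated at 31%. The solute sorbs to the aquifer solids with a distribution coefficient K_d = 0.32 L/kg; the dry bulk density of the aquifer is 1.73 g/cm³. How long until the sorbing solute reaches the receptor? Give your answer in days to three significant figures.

Hydraulic gradient i = (119.29 − 119.20) / 31.0 = 0.09 / 31.0 = 0.002903
Specific discharge q = 85.4 × 0.002903 = 0.2479 m/d
v_s = q/n_e = 0.2479/0.31 = 0.7998 m/d
Retardation R = 1 + ρ_b·K_d/n = 1 + 1.73×0.32/0.31 = 2.786
Contaminant velocity v_c = v/R = 0.7998/2.786 = 0.2871 m/d
t = L/v_c = 67.9/0.2871 = 236.5 d

237 days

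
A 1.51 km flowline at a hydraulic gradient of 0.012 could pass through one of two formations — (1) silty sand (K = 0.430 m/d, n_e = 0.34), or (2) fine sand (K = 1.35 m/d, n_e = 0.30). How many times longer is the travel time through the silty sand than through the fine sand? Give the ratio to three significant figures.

3.56

Unit 1 (silty sand): v = 0.430×0.012/0.34 = 0.01518 m/d, t = 1510/0.01518 = 99500 d
Unit 2 (fine sand): v = 1.35×0.012/0.30 = 0.05400 m/d, t = 1510/0.05400 = 27960 d
t(silty sand) / t(fine sand) = 99500/27960 = 3.56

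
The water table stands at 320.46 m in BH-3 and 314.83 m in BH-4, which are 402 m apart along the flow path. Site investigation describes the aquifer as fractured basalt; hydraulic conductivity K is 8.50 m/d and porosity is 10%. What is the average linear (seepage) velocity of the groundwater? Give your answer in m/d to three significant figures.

Hydraulic gradient i = (320.46 − 314.83) / 402 = 5.63 / 402 = 0.01400
Darcy flux q = K·i = 8.50 × 0.01400 = 0.1190 m/d
Average linear velocity = 0.1190 / 0.10 = 1.190 m/d

1.19 m/d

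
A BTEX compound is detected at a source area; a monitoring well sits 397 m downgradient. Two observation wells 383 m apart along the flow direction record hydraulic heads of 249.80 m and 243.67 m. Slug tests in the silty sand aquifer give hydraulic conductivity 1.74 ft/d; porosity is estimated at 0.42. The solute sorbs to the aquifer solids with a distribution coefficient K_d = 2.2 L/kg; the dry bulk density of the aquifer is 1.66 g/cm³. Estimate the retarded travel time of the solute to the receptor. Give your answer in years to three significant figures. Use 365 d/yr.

Hydraulic gradient i = (249.80 − 243.67) / 383 = 6.13 / 383 = 0.01601
K = 1.74 ft/d × 0.3048 = 0.5304 m/d
q = Ki = 0.5304 × 0.01601 = 0.008488 m/d
Average linear velocity = 0.008488 / 0.42 = 0.02021 m/d
Retardation R = 1 + ρ_b·K_d/n = 1 + 1.66×2.2/0.42 = 9.695
Contaminant velocity v_c = v/R = 0.02021/9.695 = 0.002085 m/d
t = L/v_c = 397/0.002085 = 190400 d
   = 190400/365 = 522 yr

522 years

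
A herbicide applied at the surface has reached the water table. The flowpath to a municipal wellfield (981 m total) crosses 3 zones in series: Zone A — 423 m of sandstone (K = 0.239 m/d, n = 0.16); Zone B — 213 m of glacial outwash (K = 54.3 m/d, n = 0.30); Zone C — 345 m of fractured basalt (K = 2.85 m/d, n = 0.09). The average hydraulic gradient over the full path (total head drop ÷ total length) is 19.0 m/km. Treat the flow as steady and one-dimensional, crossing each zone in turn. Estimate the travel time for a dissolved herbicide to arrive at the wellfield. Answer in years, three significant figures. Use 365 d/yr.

45.3 years

For zones in series the flux q is common to all zones; the equivalent conductivity is the harmonic (thickness-weighted) mean, K_eq = L_total / Σ(L_j/K_j).
Σ(L/K) = 423/0.239 + 213/54.3 + 345/2.85 = 1770 + 3.923 + 121.1 = 1895 d
K_eq = L_total / Σ(L/K) = 981 / 1895 = 0.5177 m/d
q = K_eq · i = 0.5177 × 0.019 = 0.009837 m/d (same in every zone)
Zone A: v = q/n = 0.009837/0.16 = 0.06148 m/d → t_A = 423/0.06148 = 6880 d
Zone B: v = q/n = 0.009837/0.30 = 0.03279 m/d → t_B = 213/0.03279 = 6496 d
Zone C: v = q/n = 0.009837/0.09 = 0.1093 m/d → t_C = 345/0.1093 = 3157 d
Total t = 6880 + 6496 + 3157 = 16530 d
   = 16530 / 365 = 45.3 yr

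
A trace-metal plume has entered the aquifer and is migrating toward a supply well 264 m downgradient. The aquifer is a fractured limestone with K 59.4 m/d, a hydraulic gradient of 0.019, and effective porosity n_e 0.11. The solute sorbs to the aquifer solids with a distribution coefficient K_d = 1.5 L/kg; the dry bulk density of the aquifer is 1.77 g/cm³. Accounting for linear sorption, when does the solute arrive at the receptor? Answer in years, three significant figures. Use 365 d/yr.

Specific discharge q = 59.4 × 0.019 = 1.129 m/d
v = Ki/n = 59.4·0.019/0.11 = 10.26 m/d
Retardation R = 1 + ρ_b·K_d/n = 1 + 1.77×1.5/0.11 = 25.14
Contaminant velocity v_c = v/R = 10.26/25.14 = 0.4082 m/d
t = L/v_c = 264/0.4082 = 646.8 d
   = 646.8/365 = 1.77 yr

1.77 years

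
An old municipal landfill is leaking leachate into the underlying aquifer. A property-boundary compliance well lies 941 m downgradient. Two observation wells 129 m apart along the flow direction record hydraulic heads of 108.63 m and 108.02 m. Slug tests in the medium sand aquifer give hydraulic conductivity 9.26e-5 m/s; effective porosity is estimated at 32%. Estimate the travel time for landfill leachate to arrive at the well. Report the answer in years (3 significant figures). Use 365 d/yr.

Hydraulic gradient i = (108.63 − 108.02) / 129 = 0.61 / 129 = 0.004729
K = 9.26e-5 m/s × 86400 s/d = 8.001 m/d
Darcy flux q = K·i = 8.001 × 0.004729 = 0.03783 m/d
v_s = q/n_e = 0.03783/0.32 = 0.1182 m/d
t = L / v = 941 / 0.1182 = 7959 d
   = 7959 / 365 = 21.8 yr

21.8 years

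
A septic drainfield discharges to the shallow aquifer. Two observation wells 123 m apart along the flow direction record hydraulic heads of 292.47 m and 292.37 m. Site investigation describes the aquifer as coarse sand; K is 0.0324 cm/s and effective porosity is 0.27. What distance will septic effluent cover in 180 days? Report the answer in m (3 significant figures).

Hydraulic gradient i = (292.47 − 292.37) / 123 = 0.10 / 123 = 8.130e-4
K = 0.0324 cm/s × 864 = 27.99 m/d
q = Ki = 27.99 × 8.130e-4 = 0.02276 m/d
v = Ki/n = 27.99·8.130e-4/0.27 = 0.08429 m/d
L = v × T = 0.08429 × 180 = 15.17 m

15.2 m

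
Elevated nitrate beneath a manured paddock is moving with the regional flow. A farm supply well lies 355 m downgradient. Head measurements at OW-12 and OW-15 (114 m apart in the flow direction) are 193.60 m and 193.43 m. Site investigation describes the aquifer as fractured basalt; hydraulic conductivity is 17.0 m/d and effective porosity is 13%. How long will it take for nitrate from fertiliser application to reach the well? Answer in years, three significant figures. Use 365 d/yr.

Hydraulic gradient i = (193.60 − 193.43) / 114 = 0.17 / 114 = 0.001491
Darcy flux q = K·i = 17.0 × 0.001491 = 0.02535 m/d
Average linear velocity = 0.02535 / 0.13 = 0.1950 m/d
t = L / v = 355 / 0.1950 = 1820 d
   = 1820 / 365 = 4.99 yr

4.99 years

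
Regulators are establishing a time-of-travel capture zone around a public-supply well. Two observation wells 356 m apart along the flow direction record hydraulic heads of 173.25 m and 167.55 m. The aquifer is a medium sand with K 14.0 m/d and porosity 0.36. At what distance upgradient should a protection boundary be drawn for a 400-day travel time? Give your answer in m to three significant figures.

249 m

Hydraulic gradient i = (173.25 − 167.55) / 356 = 5.70 / 356 = 0.01601
Specific discharge q = 14.0 × 0.01601 = 0.2242 m/d
v = Ki/n = 14.0·0.01601/0.36 = 0.6227 m/d
L = v × T = 0.6227 × 400 = 249.1 m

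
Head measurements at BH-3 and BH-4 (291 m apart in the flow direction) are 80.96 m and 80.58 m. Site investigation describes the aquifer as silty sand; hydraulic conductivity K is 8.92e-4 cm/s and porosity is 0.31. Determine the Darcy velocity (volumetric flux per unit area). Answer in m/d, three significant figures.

0.00101 m/d

Hydraulic gradient i = (80.96 − 80.58) / 291 = 0.38 / 291 = 0.001306
K = 8.92e-4 cm/s × 864 = 0.7707 m/d
Darcy flux q = K·i = 0.7707 × 0.001306 = 0.001006 m/d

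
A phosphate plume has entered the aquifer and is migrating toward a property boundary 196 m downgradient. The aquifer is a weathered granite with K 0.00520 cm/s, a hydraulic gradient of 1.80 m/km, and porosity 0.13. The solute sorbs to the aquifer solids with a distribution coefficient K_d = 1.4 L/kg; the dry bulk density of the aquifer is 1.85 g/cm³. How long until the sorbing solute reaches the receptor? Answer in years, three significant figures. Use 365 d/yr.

K = 0.00520 cm/s × 864 = 4.493 m/d
Darcy flux q = K·i = 4.493 × 0.0018 = 0.008087 m/d
Seepage velocity v = q / n = 0.008087 / 0.13 = 0.06221 m/d
Retardation R = 1 + ρ_b·K_d/n = 1 + 1.85×1.4/0.13 = 20.92
Contaminant velocity v_c = v/R = 0.06221/20.92 = 0.002973 m/d
t = L/v_c = 196/0.002973 = 65920 d
   = 65920/365 = 181 yr

181 years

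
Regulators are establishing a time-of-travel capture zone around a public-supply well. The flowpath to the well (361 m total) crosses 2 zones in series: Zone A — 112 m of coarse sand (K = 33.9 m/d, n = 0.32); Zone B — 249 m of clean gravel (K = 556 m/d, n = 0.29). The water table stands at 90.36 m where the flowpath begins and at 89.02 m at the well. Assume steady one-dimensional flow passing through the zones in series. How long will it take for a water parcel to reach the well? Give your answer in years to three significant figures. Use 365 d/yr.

0.829 years

Total head drop ΔH = 90.36 − 89.02 = 1.34 m
Continuity: the same q passes through each zone, so ΔH = q·Σ(L_j/K_j) — the zones act as resistances in series.
Σ(L/K) = 112/33.9 + 249/556 = 3.304 + 0.4478 = 3.752 d
q = ΔH / Σ(L/K) = 1.34 / 3.752 = 0.3572 m/d (same in every zone)
Zone A: v = q/n = 0.3572/0.32 = 1.116 m/d → t_A = 112/1.116 = 100.3 d
Zone B: v = q/n = 0.3572/0.29 = 1.232 m/d → t_B = 249/1.232 = 202.2 d
Total t = 100.3 + 202.2 = 302.5 d
   = 302.5 / 365 = 0.829 yr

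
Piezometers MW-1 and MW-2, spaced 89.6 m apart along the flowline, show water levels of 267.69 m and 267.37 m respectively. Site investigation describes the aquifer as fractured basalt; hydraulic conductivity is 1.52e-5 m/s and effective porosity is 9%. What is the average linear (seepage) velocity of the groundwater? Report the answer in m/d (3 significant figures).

0.0521 m/d

Hydraulic gradient i = (267.69 − 267.37) / 89.6 = 0.32 / 89.6 = 0.003571
K = 1.52e-5 m/s × 86400 s/d = 1.313 m/d
q = Ki = 1.313 × 0.003571 = 0.004690 m/d
Seepage velocity v = q / n = 0.004690 / 0.09 = 0.05211 m/d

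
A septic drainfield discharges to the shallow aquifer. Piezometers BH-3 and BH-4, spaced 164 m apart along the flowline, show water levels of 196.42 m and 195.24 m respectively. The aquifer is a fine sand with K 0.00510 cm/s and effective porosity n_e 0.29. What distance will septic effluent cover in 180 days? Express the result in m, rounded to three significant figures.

Hydraulic gradient i = (196.42 − 195.24) / 164 = 1.18 / 164 = 0.007195
K = 0.00510 cm/s × 864 = 4.406 m/d
Specific discharge q = 4.406 × 0.007195 = 0.03170 m/d
Average linear velocity = 0.03170 / 0.29 = 0.1093 m/d
L = v × T = 0.1093 × 180 = 19.68 m

19.7 m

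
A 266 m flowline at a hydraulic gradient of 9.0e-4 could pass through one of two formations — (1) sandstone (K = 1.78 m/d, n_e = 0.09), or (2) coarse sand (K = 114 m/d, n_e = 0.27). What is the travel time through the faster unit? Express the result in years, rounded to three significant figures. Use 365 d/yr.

1.92 years

Unit 1 (sandstone): v = 1.78×9.0e-4/0.09 = 0.01780 m/d, t = 266/0.01780 = 14940 d
Unit 2 (coarse sand): v = 114×9.0e-4/0.27 = 0.3800 m/d, t = 266/0.3800 = 700.0 d
Faster: 700.0 d / 365 = 1.92 yr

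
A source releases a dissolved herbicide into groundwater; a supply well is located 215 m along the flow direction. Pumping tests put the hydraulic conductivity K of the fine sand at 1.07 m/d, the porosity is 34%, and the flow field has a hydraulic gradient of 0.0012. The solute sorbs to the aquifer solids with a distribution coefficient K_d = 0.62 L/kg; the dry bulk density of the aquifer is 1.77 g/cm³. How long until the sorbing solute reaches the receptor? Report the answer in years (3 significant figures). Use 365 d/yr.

Darcy flux q = K·i = 1.07 × 0.0012 = 0.001284 m/d
v_s = q/n_e = 0.001284/0.34 = 0.003776 m/d
Retardation R = 1 + ρ_b·K_d/n = 1 + 1.77×0.62/0.34 = 4.228
Contaminant velocity v_c = v/R = 0.003776/4.228 = 8.933e-4 m/d
t = L/v_c = 215/8.933e-4 = 240700 d
   = 240700/365 = 659 yr

659 years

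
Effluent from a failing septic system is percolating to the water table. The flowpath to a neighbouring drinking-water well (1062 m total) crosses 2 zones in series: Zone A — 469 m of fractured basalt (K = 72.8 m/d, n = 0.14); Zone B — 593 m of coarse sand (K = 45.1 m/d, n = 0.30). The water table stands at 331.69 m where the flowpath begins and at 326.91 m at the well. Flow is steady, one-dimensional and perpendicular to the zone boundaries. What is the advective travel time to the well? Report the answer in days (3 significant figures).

998 days

Total head drop ΔH = 331.69 − 326.91 = 4.78 m
Continuity: the same q passes through each zone, so ΔH = q·Σ(L_j/K_j) — the zones act as resistances in series.
Σ(L/K) = 469/72.8 + 593/45.1 = 6.442 + 13.15 = 19.59 d
q = ΔH / Σ(L/K) = 4.78 / 19.59 = 0.2440 m/d (same in every zone)
Zone A: v = q/n = 0.2440/0.14 = 1.743 m/d → t_A = 469/1.743 = 269.1 d
Zone B: v = q/n = 0.2440/0.30 = 0.8133 m/d → t_B = 593/0.8133 = 729.1 d
Total t = 269.1 + 729.1 = 998.2 d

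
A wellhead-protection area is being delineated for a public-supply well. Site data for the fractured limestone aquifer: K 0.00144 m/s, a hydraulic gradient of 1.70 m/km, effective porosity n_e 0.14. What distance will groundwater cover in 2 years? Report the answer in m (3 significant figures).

1100 m

K = 0.00144 m/s × 86400 s/d = 124.4 m/d
Specific discharge q = 124.4 × 0.0017 = 0.2115 m/d
Seepage velocity v = q / n = 0.2115 / 0.14 = 1.511 m/d
T = 2 yr × 365 = 730 d
L = v × T = 1.511 × 730 = 1103 m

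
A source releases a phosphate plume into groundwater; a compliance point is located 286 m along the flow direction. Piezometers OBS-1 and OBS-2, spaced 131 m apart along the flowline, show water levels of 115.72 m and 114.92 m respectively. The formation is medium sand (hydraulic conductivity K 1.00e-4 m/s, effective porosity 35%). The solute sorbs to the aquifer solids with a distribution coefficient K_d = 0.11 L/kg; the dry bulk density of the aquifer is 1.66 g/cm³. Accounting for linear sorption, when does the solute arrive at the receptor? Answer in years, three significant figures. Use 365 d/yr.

Hydraulic gradient i = (115.72 − 114.92) / 131 = 0.80 / 131 = 0.006107
K = 1.00e-4 m/s × 86400 s/d = 8.640 m/d
Specific discharge q = 8.640 × 0.006107 = 0.05276 m/d
v_s = q/n_e = 0.05276/0.35 = 0.1508 m/d
Retardation R = 1 + ρ_b·K_d/n = 1 + 1.66×0.11/0.35 = 1.522
Contaminant velocity v_c = v/R = 0.1508/1.522 = 0.09907 m/d
t = L/v_c = 286/0.09907 = 2887 d
   = 2887/365 = 7.91 yr

7.91 years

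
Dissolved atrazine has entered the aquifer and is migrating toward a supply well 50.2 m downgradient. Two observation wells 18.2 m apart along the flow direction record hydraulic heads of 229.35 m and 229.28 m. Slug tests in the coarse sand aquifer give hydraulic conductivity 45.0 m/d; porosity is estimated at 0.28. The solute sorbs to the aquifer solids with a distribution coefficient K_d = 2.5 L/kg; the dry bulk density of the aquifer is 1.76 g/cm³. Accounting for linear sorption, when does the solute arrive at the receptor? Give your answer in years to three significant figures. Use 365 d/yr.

3.72 years

Hydraulic gradient i = (229.35 − 229.28) / 18.2 = 0.07 / 18.2 = 0.003846
q = Ki = 45.0 × 0.003846 = 0.1731 m/d
Average linear velocity = 0.1731 / 0.28 = 0.6181 m/d
Retardation R = 1 + ρ_b·K_d/n = 1 + 1.76×2.5/0.28 = 16.71
Contaminant velocity v_c = v/R = 0.6181/16.71 = 0.03698 m/d
t = L/v_c = 50.2/0.03698 = 1357 d
   = 1357/365 = 3.72 yr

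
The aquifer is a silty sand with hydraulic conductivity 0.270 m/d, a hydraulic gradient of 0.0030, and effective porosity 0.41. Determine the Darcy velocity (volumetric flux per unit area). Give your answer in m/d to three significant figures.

Specific discharge q = 0.270 × 0.0030 = 8.100e-4 m/d

8.10e-4 m/d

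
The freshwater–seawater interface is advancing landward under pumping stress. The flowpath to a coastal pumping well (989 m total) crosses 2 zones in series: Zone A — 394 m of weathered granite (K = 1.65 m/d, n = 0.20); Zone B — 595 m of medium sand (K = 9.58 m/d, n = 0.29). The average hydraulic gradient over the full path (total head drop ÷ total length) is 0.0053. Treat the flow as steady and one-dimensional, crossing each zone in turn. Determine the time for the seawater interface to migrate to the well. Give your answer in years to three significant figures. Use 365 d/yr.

39.5 years

Steady 1-D flow in series ⇒ the Darcy flux q is identical in every zone and the zone head losses add (resistances L/K in series).
Σ(L/K) = 394/1.65 + 595/9.58 = 238.8 + 62.11 = 300.9 d
K_eq = L_total / Σ(L/K) = 989 / 300.9 = 3.287 m/d
q = K_eq · i = 3.287 × 0.0053 = 0.01742 m/d (same in every zone)
Zone A: v = q/n = 0.01742/0.20 = 0.08710 m/d → t_A = 394/0.08710 = 4523 d
Zone B: v = q/n = 0.01742/0.29 = 0.06007 m/d → t_B = 595/0.06007 = 9905 d
Total t = 4523 + 9905 = 14430 d
   = 14430 / 365 = 39.5 yr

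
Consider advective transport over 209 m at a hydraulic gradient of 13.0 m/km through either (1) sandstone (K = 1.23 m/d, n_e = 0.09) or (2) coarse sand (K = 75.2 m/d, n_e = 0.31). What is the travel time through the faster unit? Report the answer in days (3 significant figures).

Unit 1 (sandstone): v = 1.23×0.013/0.09 = 0.1777 m/d, t = 209/0.1777 = 1176 d
Unit 2 (coarse sand): v = 75.2×0.013/0.31 = 3.154 m/d, t = 209/3.154 = 66.27 d
Faster unit: t = 66.3 d

66.3 days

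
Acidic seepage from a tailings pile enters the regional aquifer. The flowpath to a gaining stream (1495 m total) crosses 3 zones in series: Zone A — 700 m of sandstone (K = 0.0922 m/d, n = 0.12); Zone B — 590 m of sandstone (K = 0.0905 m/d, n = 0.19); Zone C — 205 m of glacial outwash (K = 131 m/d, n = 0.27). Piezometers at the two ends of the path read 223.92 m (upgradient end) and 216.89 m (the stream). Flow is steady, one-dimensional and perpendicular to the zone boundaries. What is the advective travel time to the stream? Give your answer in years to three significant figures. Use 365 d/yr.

1380 years

Total head drop ΔH = 223.92 − 216.89 = 7.03 m
Continuity: the same q passes through each zone, so ΔH = q·Σ(L_j/K_j) — the zones act as resistances in series.
Σ(L/K) = 700/0.0922 + 590/0.0905 + 205/131 = 7592 + 6519 + 1.565 = 14110 d
q = ΔH / Σ(L/K) = 7.03 / 14110 = 4.981e-4 m/d (same in every zone)
Zone A: v = q/n = 4.981e-4/0.12 = 0.004151 m/d → t_A = 700/0.004151 = 168600 d
Zone B: v = q/n = 4.981e-4/0.19 = 0.002622 m/d → t_B = 590/0.002622 = 225000 d
Zone C: v = q/n = 4.981e-4/0.27 = 0.001845 m/d → t_C = 205/0.001845 = 111100 d
Total t = 168600 + 225000 + 111100 = 504800 d
   = 504800 / 365 = 1380 yr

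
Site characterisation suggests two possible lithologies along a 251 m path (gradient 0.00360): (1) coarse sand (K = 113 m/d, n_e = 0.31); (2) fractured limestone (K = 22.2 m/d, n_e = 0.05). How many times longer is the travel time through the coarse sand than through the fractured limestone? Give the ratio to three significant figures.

Unit 1 (coarse sand): v = 113×0.0036/0.31 = 1.312 m/d, t = 251/1.312 = 191.3 d
Unit 2 (fractured limestone): v = 22.2×0.0036/0.05 = 1.598 m/d, t = 251/1.598 = 157.0 d
t(coarse sand) / t(fractured limestone) = 191.3/157.0 = 1.22

1.22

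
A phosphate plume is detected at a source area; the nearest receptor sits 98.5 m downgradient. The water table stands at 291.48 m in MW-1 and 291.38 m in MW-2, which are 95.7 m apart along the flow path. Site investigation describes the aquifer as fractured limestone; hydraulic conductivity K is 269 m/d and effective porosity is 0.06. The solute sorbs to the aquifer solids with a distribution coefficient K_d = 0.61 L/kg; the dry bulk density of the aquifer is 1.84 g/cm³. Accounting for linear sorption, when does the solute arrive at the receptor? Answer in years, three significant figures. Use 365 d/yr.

Hydraulic gradient i = (291.48 − 291.38) / 95.7 = 0.10 / 95.7 = 0.001045
Darcy flux q = K·i = 269 × 0.001045 = 0.2811 m/d
Average linear velocity = 0.2811 / 0.06 = 4.685 m/d
Retardation R = 1 + ρ_b·K_d/n = 1 + 1.84×0.61/0.06 = 19.71
Contaminant velocity v_c = v/R = 4.685/19.71 = 0.2377 m/d
t = L/v_c = 98.5/0.2377 = 414.3 d
   = 414.3/365 = 1.14 yr

1.14 years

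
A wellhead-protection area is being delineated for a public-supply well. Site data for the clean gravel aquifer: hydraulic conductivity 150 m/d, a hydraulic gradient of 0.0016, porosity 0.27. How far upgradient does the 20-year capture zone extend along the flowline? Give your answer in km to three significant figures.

Darcy flux q = K·i = 150 × 0.0016 = 0.2400 m/d
Seepage velocity v = q / n = 0.2400 / 0.27 = 0.8889 m/d
T = 20 yr × 365 = 7300 d
L = v × T = 0.8889 × 7300 = 6489 m
   = 6.49 km

6.49 km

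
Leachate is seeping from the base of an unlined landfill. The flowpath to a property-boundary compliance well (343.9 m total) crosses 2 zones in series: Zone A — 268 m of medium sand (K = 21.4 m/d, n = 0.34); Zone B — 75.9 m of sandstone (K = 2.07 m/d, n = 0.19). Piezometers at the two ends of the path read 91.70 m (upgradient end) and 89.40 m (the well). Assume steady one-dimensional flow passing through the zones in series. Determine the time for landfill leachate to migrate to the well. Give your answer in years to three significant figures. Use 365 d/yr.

6.18 years

Total head drop ΔH = 91.70 − 89.40 = 2.30 m
Continuity: the same q passes through each zone, so ΔH = q·Σ(L_j/K_j) — the zones act as resistances in series.
Σ(L/K) = 268/21.4 + 75.9/2.07 = 12.52 + 36.67 = 49.19 d
q = ΔH / Σ(L/K) = 2.30 / 49.19 = 0.04676 m/d (same in every zone)
Zone A: v = q/n = 0.04676/0.34 = 0.1375 m/d → t_A = 268/0.1375 = 1949 d
Zone B: v = q/n = 0.04676/0.19 = 0.2461 m/d → t_B = 75.9/0.2461 = 308.4 d
Total t = 1949 + 308.4 = 2257 d
   = 2257 / 365 = 6.18 yr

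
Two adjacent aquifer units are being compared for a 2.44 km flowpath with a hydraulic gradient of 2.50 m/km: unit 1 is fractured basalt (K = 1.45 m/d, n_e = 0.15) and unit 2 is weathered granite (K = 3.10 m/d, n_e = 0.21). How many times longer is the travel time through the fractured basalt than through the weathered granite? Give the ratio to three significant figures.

Unit 1 (fractured basalt): v = 1.45×0.0025/0.15 = 0.02417 m/d, t = 2440/0.02417 = 101000 d
Unit 2 (weathered granite): v = 3.10×0.0025/0.21 = 0.03690 m/d, t = 2440/0.03690 = 66120 d
t(fractured basalt) / t(weathered granite) = 101000/66120 = 1.53

1.53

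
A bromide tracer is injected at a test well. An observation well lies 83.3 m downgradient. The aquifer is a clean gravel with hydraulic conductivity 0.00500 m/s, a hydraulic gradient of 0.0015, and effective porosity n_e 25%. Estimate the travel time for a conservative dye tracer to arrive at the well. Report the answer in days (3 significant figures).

K = 0.00500 m/s × 86400 s/d = 432.0 m/d
Darcy flux q = K·i = 432.0 × 0.0015 = 0.6480 m/d
v_s = q/n_e = 0.6480/0.25 = 2.592 m/d
t = L / v = 83.3 / 2.592 = 32.14 d

32.1 days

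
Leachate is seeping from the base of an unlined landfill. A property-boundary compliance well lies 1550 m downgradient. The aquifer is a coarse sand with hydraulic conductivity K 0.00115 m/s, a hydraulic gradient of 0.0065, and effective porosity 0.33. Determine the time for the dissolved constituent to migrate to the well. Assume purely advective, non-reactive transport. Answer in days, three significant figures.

K = 0.00115 m/s × 86400 s/d = 99.36 m/d
Specific discharge q = 99.36 × 0.0065 = 0.6458 m/d
v = Ki/n = 99.36·0.0065/0.33 = 1.957 m/d
t = L / v = 1550 / 1.957 = 792.0 d

792 days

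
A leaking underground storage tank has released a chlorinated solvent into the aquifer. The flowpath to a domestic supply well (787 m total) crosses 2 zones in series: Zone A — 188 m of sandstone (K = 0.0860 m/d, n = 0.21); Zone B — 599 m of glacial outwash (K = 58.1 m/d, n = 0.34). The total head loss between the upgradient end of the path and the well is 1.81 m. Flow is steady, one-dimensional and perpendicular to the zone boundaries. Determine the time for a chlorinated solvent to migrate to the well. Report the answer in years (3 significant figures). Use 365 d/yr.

808 years

Continuity: the same q passes through each zone, so ΔH = q·Σ(L_j/K_j) — the zones act as resistances in series.
Σ(L/K) = 188/0.0860 + 599/58.1 = 2186 + 10.31 = 2196 d
q = ΔH / Σ(L/K) = 1.81 / 2196 = 8.241e-4 m/d (same in every zone)
Zone A: v = q/n = 8.241e-4/0.21 = 0.003924 m/d → t_A = 188/0.003924 = 47910 d
Zone B: v = q/n = 8.241e-4/0.34 = 0.002424 m/d → t_B = 599/0.002424 = 247100 d
Total t = 47910 + 247100 = 295000 d
   = 295000 / 365 = 808 yr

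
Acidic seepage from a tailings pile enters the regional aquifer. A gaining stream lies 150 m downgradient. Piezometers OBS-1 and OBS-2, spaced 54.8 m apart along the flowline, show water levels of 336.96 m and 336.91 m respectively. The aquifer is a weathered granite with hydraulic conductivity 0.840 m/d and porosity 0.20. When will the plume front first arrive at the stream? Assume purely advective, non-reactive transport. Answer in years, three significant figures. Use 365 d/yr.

107 years

Hydraulic gradient i = (336.96 − 336.91) / 54.8 = 0.05 / 54.8 = 9.124e-4
Darcy flux q = K·i = 0.840 × 9.124e-4 = 7.664e-4 m/d
v = Ki/n = 0.840·9.124e-4/0.20 = 0.003832 m/d
t = L / v = 150 / 0.003832 = 39140 d
   = 39140 / 365 = 107 yr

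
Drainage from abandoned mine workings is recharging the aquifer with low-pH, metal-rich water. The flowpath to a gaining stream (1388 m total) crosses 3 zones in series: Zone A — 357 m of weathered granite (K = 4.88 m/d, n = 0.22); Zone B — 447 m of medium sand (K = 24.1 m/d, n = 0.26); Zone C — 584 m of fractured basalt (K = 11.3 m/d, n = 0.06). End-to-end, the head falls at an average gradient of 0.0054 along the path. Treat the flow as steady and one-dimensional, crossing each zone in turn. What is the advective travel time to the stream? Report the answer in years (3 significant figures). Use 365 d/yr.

12.0 years

For zones in series the flux q is common to all zones; the equivalent conductivity is the harmonic (thickness-weighted) mean, K_eq = L_total / Σ(L_j/K_j).
Σ(L/K) = 357/4.88 + 447/24.1 + 584/11.3 = 73.16 + 18.55 + 51.68 = 143.4 d
K_eq = L_total / Σ(L/K) = 1388 / 143.4 = 9.680 m/d
q = K_eq · i = 9.680 × 0.0054 = 0.05227 m/d (same in every zone)
Zone A: v = q/n = 0.05227/0.22 = 0.2376 m/d → t_A = 357/0.2376 = 1502 d
Zone B: v = q/n = 0.05227/0.26 = 0.2011 m/d → t_B = 447/0.2011 = 2223 d
Zone C: v = q/n = 0.05227/0.06 = 0.8712 m/d → t_C = 584/0.8712 = 670.3 d
Total t = 1502 + 2223 + 670.3 = 4396 d
   = 4396 / 365 = 12.0 yr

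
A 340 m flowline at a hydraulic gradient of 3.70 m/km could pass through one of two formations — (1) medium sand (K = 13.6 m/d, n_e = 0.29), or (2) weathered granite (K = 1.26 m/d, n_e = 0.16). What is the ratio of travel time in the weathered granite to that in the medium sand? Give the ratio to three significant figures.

Unit 1 (medium sand): v = 13.6×0.0037/0.29 = 0.1735 m/d, t = 340/0.1735 = 1959 d
Unit 2 (weathered granite): v = 1.26×0.0037/0.16 = 0.02914 m/d, t = 340/0.02914 = 11670 d
t(weathered granite) / t(medium sand) = 11670/1959 = 5.96

5.96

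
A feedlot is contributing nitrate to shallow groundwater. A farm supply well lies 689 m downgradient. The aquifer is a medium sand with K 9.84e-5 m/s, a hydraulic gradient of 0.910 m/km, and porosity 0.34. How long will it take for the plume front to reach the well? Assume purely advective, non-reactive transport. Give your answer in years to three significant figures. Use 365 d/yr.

K = 9.84e-5 m/s × 86400 s/d = 8.502 m/d
Specific discharge q = 8.502 × 9.1e-4 = 0.007737 m/d
Seepage velocity v = q / n = 0.007737 / 0.34 = 0.02275 m/d
t = L / v = 689 / 0.02275 = 30280 d
   = 30280 / 365 = 83.0 yr

83.0 years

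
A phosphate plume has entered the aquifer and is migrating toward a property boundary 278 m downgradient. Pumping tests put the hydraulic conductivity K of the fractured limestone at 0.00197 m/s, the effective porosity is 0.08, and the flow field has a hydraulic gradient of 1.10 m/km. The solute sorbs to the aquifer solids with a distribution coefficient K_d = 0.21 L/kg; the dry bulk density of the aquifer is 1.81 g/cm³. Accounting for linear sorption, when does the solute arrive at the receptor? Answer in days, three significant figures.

K = 0.00197 m/s × 86400 s/d = 170.2 m/d
q = Ki = 170.2 × 0.0011 = 0.1872 m/d
Average linear velocity = 0.1872 / 0.08 = 2.340 m/d
Retardation R = 1 + ρ_b·K_d/n = 1 + 1.81×0.21/0.08 = 5.751
Contaminant velocity v_c = v/R = 2.340/5.751 = 0.4069 m/d
t = L/v_c = 278/0.4069 = 683.2 d

683 days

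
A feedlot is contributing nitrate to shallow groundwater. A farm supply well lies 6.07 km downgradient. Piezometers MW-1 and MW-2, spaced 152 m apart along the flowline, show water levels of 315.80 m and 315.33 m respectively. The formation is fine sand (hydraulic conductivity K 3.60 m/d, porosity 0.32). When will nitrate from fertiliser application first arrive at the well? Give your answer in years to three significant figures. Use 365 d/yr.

Hydraulic gradient i = (315.80 − 315.33) / 152 = 0.47 / 152 = 0.003092
Darcy flux q = K·i = 3.60 × 0.003092 = 0.01113 m/d
Seepage velocity v = q / n = 0.01113 / 0.32 = 0.03479 m/d
L = 6.07 km = 6070 m
t = L / v = 6070 / 0.03479 = 174500 d
   = 174500 / 365 = 478 yr

478 years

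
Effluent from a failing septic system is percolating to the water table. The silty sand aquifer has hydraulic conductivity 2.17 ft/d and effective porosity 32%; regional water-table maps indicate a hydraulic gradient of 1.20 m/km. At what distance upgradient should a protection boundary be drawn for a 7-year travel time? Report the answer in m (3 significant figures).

K = 2.17 ft/d × 0.3048 = 0.6614 m/d
Specific discharge q = 0.6614 × 0.0012 = 7.937e-4 m/d
v = Ki/n = 0.6614·0.0012/0.32 = 0.002480 m/d
T = 7 yr × 365 = 2555 d
L = v × T = 0.002480 × 2555 = 6.337 m

6.34 m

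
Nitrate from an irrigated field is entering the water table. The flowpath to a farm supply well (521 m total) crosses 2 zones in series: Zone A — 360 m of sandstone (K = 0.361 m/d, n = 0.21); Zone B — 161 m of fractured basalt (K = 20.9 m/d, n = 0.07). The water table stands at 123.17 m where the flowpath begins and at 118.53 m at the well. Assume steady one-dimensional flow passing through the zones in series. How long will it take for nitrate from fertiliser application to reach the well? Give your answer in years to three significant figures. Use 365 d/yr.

51.5 years

Total head drop ΔH = 123.17 − 118.53 = 4.64 m
Steady 1-D flow in series ⇒ the Darcy flux q is identical in every zone and the zone head losses add (resistances L/K in series).
Σ(L/K) = 360/0.361 + 161/20.9 = 997.2 + 7.703 = 1005 d
q = ΔH / Σ(L/K) = 4.64 / 1005 = 0.004617 m/d (same in every zone)
Zone A: v = q/n = 0.004617/0.21 = 0.02199 m/d → t_A = 360/0.02199 = 16370 d
Zone B: v = q/n = 0.004617/0.07 = 0.06596 m/d → t_B = 161/0.06596 = 2441 d
Total t = 16370 + 2441 = 18810 d
   = 18810 / 365 = 51.5 yr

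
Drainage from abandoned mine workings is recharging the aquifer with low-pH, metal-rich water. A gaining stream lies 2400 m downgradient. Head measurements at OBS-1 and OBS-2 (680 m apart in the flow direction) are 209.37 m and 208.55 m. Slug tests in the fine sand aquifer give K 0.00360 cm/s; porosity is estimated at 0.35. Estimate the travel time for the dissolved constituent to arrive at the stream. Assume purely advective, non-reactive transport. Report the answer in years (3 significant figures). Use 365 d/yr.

614 years

Hydraulic gradient i = (209.37 − 208.55) / 680 = 0.82 / 680 = 0.001206
K = 0.00360 cm/s × 864 = 3.110 m/d
q = Ki = 3.110 × 0.001206 = 0.003751 m/d
Seepage velocity v = q / n = 0.003751 / 0.35 = 0.01072 m/d
t = L / v = 2400 / 0.01072 = 224000 d
   = 224000 / 365 = 614 yr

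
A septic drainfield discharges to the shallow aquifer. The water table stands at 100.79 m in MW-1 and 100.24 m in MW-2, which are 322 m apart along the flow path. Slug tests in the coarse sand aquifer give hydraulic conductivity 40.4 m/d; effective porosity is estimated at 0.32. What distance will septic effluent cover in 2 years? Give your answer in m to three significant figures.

157 m

Hydraulic gradient i = (100.79 − 100.24) / 322 = 0.55 / 322 = 0.001708
Darcy flux q = K·i = 40.4 × 0.001708 = 0.06901 m/d
Seepage velocity v = q / n = 0.06901 / 0.32 = 0.2156 m/d
T = 2 yr × 365 = 730 d
L = v × T = 0.2156 × 730 = 157.4 m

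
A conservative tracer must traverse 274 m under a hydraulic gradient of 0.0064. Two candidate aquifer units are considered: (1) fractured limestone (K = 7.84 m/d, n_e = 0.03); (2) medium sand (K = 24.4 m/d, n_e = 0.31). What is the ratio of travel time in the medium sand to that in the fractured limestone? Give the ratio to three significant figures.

Unit 1 (fractured limestone): v = 7.84×0.0064/0.03 = 1.673 m/d, t = 274/1.673 = 163.8 d
Unit 2 (medium sand): v = 24.4×0.0064/0.31 = 0.5037 m/d, t = 274/0.5037 = 543.9 d
t(medium sand) / t(fractured limestone) = 543.9/163.8 = 3.32

3.32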